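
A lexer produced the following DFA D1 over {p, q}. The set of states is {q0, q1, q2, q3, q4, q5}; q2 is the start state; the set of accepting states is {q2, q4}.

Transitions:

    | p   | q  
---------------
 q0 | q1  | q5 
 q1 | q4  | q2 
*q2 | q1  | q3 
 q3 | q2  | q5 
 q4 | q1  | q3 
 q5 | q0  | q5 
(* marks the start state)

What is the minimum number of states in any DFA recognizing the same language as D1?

5

P0 = {q2,q4} | {q0,q1,q3,q5}.
On input p, block {q0,q1,q3,q5} splits into {q0,q5} and {q1,q3}.
Split {q0,q5} by δ(·,p) → {q0} and {q5}.
Split {q1,q3} by δ(·,q) → {q1} and {q3}.
The partition is now stable with 5 blocks: {q2,q4} | {q0} | {q1} | {q5} | {q3}.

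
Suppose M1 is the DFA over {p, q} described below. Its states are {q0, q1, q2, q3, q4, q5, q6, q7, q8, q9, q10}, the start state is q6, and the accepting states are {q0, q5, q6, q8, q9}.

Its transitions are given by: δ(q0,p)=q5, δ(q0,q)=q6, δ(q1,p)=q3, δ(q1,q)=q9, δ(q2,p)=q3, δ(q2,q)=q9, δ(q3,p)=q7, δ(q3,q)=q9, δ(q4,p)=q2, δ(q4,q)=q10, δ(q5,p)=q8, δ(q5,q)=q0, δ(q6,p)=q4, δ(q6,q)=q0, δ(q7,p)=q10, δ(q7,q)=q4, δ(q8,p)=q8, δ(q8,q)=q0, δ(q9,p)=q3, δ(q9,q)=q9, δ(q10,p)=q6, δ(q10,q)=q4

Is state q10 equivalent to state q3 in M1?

States {q1} cannot be reached from the start state, so discard them.
Initial partition by acceptance: {q0,q5,q6,q8,q9} | {q2,q3,q4,q7,q10}.
Refine {q0,q5,q6,q8,q9} on symbol p: members go to different blocks, giving {q0,q5,q8} and {q6,q9}.
Split {q0,q5,q8} by δ(·,q) → {q5,q8} and {q0}.
Split {q2,q3,q4,q7,q10} by δ(·,p) → {q2,q3,q4,q7} and {q10}.
On input p, block {q2,q3,q4,q7} splits into {q2,q3,q4} and {q7}.
Refine {q2,q3,q4} on symbol p: members go to different blocks, giving {q2,q4} and {q3}.
Refine {q2,q4} on symbol p: members go to different blocks, giving {q2} and {q4}.
Refine {q6,q9} on symbol p: members go to different blocks, giving {q6} and {q9}.
The partition is now stable with 9 blocks: {q5,q8} | {q2} | {q6} | {q0} | {q10} | {q7} | {q3} | {q4} | {q9}.
q10 and q3 end up in different blocks, so they are distinguishable. For instance, the string 'p' is accepted from only q10.

No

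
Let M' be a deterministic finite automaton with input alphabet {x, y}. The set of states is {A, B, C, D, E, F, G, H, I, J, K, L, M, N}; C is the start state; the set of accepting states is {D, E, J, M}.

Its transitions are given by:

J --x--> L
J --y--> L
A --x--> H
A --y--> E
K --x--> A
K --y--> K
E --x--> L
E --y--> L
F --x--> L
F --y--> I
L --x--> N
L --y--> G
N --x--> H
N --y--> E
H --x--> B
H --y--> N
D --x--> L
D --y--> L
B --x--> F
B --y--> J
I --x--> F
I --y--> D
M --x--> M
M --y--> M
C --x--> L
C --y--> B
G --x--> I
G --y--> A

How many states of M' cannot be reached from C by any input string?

BFS from C reaches {A, B, C, D, E, F, G, H, I, J, L, N}; the 2 state(s) K, M are never visited.

2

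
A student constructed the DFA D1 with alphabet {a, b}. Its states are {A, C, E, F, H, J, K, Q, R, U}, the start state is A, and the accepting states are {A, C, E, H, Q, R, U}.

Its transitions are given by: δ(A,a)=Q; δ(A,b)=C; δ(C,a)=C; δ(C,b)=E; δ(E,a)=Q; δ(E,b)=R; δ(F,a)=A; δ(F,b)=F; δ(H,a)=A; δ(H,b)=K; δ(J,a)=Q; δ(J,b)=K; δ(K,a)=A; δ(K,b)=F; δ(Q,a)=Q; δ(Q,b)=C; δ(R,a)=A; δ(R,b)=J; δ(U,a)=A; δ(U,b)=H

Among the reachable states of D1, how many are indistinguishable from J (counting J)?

First remove the unreachable states {H,U}; 8 states remain.
Initial partition by acceptance: {A,C,E,Q,R} | {F,J,K}.
On input b, block {A,C,E,Q,R} splits into {A,C,E,Q} and {R}.
Refine {A,C,E,Q} on symbol b: members go to different blocks, giving {A,C,Q} and {E}.
Refine {A,C,Q} on symbol b: members go to different blocks, giving {A,Q} and {C}.
No further refinement is possible. Final partition (5 blocks): {A,Q} | {F,J,K} | {R} | {E} | {C}.
The equivalence class containing J is {F,J,K}, of size 3.

3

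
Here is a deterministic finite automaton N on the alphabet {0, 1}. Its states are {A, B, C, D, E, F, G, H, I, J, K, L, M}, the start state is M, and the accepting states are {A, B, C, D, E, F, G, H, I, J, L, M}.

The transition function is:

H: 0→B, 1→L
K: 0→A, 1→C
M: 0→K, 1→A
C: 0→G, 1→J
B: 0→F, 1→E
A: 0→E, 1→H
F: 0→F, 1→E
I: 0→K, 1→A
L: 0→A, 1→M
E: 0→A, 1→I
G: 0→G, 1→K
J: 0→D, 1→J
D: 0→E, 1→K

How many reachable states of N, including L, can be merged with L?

All states are reachable from the start state.
P0 = {A,B,C,D,E,F,G,H,I,J,L,M} | {K}.
On input 0, block {A,B,C,D,E,F,G,H,I,J,L,M} splits into {A,B,C,D,E,F,G,H,J,L} and {I,M}.
Refine {A,B,C,D,E,F,G,H,J,L} on symbol 1: members go to different blocks, giving {A,B,C,F,H,J} and {D,G} and {E,L}.
On input 0, block {A,B,C,F,H,J} splits into {B,F,H} and {C,J} and {A}.
Split {D,G} by δ(·,0) → {D} and {G}.
On input 0, block {C,J} splits into {C} and {J}.
No further refinement is possible. Final partition (9 blocks): {B,F,H} | {K} | {I,M} | {D} | {E,L} | {C} | {A} | {G} | {J}.
State L belongs to the block {E,L}, which has 2 states.

2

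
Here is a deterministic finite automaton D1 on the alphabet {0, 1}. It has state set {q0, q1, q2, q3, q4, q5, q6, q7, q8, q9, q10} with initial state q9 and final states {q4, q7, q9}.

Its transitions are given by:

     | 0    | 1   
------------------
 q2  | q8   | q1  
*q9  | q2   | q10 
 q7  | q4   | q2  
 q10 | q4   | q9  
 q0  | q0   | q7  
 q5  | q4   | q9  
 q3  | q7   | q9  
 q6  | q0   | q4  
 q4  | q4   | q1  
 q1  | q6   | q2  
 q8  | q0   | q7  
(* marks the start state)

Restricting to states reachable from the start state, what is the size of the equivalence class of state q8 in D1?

3

First remove the unreachable states {q3,q5}; 9 states remain.
Start with accepting vs non-accepting: {q4,q7,q9} | {q0,q1,q2,q6,q8,q10}.
Split {q4,q7,q9} by δ(·,0) → {q4,q7} and {q9}.
On input 0, block {q0,q1,q2,q6,q8,q10} splits into {q0,q1,q2,q6,q8} and {q10}.
On input 1, block {q0,q1,q2,q6,q8} splits into {q0,q6,q8} and {q1,q2}.
No further refinement is possible. Final partition (5 blocks): {q4,q7} | {q0,q6,q8} | {q9} | {q10} | {q1,q2}.
State q8 belongs to the block {q0,q6,q8}, which has 3 states.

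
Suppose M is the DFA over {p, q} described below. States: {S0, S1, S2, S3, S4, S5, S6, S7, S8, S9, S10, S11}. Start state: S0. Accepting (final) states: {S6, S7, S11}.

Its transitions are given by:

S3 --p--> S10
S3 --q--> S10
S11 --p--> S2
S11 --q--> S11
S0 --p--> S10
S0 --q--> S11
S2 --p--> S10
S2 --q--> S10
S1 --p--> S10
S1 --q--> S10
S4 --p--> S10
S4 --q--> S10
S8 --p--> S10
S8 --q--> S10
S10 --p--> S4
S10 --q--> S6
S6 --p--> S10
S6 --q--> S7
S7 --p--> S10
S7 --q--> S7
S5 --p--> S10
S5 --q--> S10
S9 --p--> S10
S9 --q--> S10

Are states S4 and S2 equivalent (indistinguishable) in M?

States {S1,S3,S5,S8,S9} cannot be reached from the start state, so discard them.
P0 = {S6,S7,S11} | {S0,S2,S4,S10}.
Refine {S0,S2,S4,S10} on symbol q: members go to different blocks, giving {S0,S10} and {S2,S4}.
Split {S6,S7,S11} by δ(·,p) → {S6,S7} and {S11}.
On input p, block {S0,S10} splits into {S0} and {S10}.
No further refinement is possible. Final partition (5 blocks): {S6,S7} | {S0} | {S2,S4} | {S11} | {S10}.
S4 and S2 lie in the same block of the stable partition, so they are equivalent — no string distinguishes them.

Yes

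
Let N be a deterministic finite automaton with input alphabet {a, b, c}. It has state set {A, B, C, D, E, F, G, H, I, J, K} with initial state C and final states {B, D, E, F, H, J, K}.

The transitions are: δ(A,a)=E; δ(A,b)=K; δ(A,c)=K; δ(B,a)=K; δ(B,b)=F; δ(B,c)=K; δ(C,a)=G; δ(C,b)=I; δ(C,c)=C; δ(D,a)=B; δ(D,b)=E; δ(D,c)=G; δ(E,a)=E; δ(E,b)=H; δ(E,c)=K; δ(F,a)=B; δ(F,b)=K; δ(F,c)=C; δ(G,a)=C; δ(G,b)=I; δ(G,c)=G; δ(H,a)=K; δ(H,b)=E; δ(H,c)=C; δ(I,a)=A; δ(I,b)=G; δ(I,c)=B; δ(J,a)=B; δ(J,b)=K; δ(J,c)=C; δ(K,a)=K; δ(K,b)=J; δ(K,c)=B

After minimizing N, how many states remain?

5

First remove the unreachable states {D}; 10 states remain.
Initial partition by acceptance: {B,E,F,H,J,K} | {A,C,G,I}.
Refine {B,E,F,H,J,K} on symbol c: members go to different blocks, giving {B,E,K} and {F,H,J}.
Refine {A,C,G,I} on symbol a: members go to different blocks, giving {C,G,I} and {A}.
On input a, block {C,G,I} splits into {C,G} and {I}.
No further refinement is possible. Final partition (5 blocks): {B,E,K} | {C,G} | {F,H,J} | {A} | {I}.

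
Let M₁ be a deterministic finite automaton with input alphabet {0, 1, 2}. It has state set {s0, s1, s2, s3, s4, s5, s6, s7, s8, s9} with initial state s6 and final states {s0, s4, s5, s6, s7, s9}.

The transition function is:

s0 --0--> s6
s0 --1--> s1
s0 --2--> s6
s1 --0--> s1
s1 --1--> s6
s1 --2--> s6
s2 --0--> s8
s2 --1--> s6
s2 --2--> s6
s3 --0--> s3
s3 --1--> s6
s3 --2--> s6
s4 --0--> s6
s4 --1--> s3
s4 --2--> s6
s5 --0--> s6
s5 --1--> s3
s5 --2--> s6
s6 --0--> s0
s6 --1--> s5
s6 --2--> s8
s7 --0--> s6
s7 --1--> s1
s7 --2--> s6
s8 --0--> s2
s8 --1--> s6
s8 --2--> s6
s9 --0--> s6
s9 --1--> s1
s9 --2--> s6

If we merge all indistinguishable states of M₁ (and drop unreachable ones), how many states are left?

3

Reachable states from the start: {s0,s1,s2,s3,s5,s6,s8}. Unreachable: {s4,s7,s9} — drop them.
Initial partition by acceptance: {s0,s5,s6} | {s1,s2,s3,s8}.
On input 1, block {s0,s5,s6} splits into {s0,s5} and {s6}.
No further refinement is possible. Final partition (3 blocks): {s0,s5} | {s1,s2,s3,s8} | {s6}.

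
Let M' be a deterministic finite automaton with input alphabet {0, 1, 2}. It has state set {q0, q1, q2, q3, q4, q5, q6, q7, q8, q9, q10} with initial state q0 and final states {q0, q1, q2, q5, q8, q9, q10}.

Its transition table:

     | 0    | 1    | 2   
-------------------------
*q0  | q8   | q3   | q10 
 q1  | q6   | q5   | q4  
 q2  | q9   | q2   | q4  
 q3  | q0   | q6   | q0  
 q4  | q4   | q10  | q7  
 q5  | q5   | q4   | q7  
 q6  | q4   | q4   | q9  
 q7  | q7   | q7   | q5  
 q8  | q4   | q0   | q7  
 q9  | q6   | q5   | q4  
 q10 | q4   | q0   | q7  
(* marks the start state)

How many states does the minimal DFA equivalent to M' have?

8

Reachable states from the start: {q0,q3,q4,q5,q6,q7,q8,q9,q10}. Unreachable: {q1,q2} — drop them.
P0 = {q0,q5,q8,q9,q10} | {q3,q4,q6,q7}.
Split {q0,q5,q8,q9,q10} by δ(·,0) → {q8,q9,q10} and {q0,q5}.
Split {q3,q4,q6,q7} by δ(·,0) → {q4,q6,q7} and {q3}.
Refine {q4,q6,q7} on symbol 1: members go to different blocks, giving {q6,q7} and {q4}.
Refine {q8,q9,q10} on symbol 0: members go to different blocks, giving {q8,q10} and {q9}.
On input 0, block {q6,q7} splits into {q6} and {q7}.
On input 0, block {q0,q5} splits into {q0} and {q5}.
No further refinement is possible. Final partition (8 blocks): {q8,q10} | {q6} | {q0} | {q3} | {q4} | {q9} | {q7} | {q5}.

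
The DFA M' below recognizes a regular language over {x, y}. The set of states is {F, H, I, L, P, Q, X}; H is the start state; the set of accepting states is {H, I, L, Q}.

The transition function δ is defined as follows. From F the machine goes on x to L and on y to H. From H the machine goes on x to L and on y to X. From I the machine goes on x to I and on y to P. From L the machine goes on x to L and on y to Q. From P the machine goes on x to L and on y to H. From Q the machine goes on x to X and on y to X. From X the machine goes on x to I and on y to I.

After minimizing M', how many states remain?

First remove the unreachable states {F}; 6 states remain.
P0 = {H,I,L,Q} | {P,X}.
Refine {H,I,L,Q} on symbol x: members go to different blocks, giving {H,I,L} and {Q}.
Split {H,I,L} by δ(·,y) → {H,I} and {L}.
Split {H,I} by δ(·,x) → {H} and {I}.
On input x, block {P,X} splits into {X} and {P}.
The partition is now stable with 6 blocks: {H} | {X} | {Q} | {L} | {I} | {P}.

6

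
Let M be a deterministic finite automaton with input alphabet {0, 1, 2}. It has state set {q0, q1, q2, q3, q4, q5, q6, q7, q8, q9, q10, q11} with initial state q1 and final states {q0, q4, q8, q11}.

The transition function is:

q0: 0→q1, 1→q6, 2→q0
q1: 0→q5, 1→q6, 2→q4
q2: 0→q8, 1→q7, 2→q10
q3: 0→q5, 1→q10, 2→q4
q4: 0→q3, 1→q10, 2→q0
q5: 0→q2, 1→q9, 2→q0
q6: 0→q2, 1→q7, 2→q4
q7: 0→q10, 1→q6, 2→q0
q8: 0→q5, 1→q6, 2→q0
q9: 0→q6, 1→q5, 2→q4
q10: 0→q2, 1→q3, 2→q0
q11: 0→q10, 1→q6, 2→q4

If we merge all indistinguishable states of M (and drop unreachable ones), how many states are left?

States {q11} cannot be reached from the start state, so discard them.
Initial partition by acceptance: {q0,q4,q8} | {q1,q2,q3,q5,q6,q7,q9,q10}.
Refine {q1,q2,q3,q5,q6,q7,q9,q10} on symbol 0: members go to different blocks, giving {q1,q3,q5,q6,q7,q9,q10} and {q2}.
Split {q1,q3,q5,q6,q7,q9,q10} by δ(·,0) → {q1,q3,q7,q9} and {q5,q6,q10}.
Split {q0,q4,q8} by δ(·,0) → {q0,q4} and {q8}.
Stable partition: {q0,q4} | {q1,q3,q7,q9} | {q2} | {q5,q6,q10} | {q8} — 5 equivalence classes.

5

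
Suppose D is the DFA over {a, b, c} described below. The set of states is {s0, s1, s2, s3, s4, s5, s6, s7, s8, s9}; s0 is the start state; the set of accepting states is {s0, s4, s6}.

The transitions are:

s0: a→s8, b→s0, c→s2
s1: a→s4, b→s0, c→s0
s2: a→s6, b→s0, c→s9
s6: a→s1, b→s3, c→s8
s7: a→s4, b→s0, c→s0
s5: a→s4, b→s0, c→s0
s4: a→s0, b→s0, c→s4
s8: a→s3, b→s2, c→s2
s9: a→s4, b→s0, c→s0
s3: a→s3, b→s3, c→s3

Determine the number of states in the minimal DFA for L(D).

States {s5,s7} cannot be reached from the start state, so discard them.
P0 = {s0,s4,s6} | {s1,s2,s3,s8,s9}.
Split {s0,s4,s6} by δ(·,a) → {s0,s6} and {s4}.
Split {s0,s6} by δ(·,b) → {s0} and {s6}.
On input a, block {s1,s2,s3,s8,s9} splits into {s1,s9} and {s3,s8} and {s2}.
Refine {s3,s8} on symbol b: members go to different blocks, giving {s3} and {s8}.
Stable partition: {s0} | {s1,s9} | {s4} | {s6} | {s3} | {s2} | {s8} — 7 equivalence classes.

7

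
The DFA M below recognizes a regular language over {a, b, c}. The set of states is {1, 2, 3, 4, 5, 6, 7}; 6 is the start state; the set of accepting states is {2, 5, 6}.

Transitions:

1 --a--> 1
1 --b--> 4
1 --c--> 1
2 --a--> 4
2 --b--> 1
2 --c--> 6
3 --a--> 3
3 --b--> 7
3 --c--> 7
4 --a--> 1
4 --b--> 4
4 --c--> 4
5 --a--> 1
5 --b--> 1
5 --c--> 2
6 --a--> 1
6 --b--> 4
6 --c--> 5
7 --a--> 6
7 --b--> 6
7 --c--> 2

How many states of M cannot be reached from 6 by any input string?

Starting at 6 and following transitions, the reachable set is {1, 2, 4, 5, 6}. That leaves 3, 7 unreachable — 2 in total.

2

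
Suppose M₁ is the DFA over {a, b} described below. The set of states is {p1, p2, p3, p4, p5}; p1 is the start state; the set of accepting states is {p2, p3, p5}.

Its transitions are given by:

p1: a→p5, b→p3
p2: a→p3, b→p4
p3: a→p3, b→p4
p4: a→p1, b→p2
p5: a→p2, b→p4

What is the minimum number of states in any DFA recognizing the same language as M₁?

Every state is reachable, so we keep all 5.
Start with accepting vs non-accepting: {p2,p3,p5} | {p1,p4}.
Split {p1,p4} by δ(·,a) → {p1} and {p4}.
No further refinement is possible. Final partition (3 blocks): {p2,p3,p5} | {p1} | {p4}.

3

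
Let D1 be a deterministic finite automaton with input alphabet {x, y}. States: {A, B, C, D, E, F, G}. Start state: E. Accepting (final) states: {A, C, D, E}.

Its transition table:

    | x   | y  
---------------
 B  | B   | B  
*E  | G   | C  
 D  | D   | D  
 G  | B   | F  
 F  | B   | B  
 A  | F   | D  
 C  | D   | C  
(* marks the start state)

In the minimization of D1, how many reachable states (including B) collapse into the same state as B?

3

First remove the unreachable states {A}; 6 states remain.
Initial partition by acceptance: {C,D,E} | {B,F,G}.
On input x, block {C,D,E} splits into {C,D} and {E}.
Stable partition: {C,D} | {B,F,G} | {E} — 3 equivalence classes.
The equivalence class containing B is {B,F,G}, of size 3.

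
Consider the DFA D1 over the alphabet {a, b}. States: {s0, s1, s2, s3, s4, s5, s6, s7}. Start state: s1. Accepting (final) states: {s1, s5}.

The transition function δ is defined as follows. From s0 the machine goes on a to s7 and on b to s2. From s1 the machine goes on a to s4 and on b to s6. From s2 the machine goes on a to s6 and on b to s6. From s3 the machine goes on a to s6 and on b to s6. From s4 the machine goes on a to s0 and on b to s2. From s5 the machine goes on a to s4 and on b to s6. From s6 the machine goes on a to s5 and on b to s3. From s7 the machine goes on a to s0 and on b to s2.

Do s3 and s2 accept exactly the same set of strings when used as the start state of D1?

All states are reachable from the start state.
Initial partition by acceptance: {s1,s5} | {s0,s2,s3,s4,s6,s7}.
Split {s0,s2,s3,s4,s6,s7} by δ(·,a) → {s0,s2,s3,s4,s7} and {s6}.
Split {s0,s2,s3,s4,s7} by δ(·,a) → {s0,s4,s7} and {s2,s3}.
Stable partition: {s1,s5} | {s0,s4,s7} | {s6} | {s2,s3} — 4 equivalence classes.
s3 and s2 lie in the same block of the stable partition, so they are equivalent — no string distinguishes them.

Yes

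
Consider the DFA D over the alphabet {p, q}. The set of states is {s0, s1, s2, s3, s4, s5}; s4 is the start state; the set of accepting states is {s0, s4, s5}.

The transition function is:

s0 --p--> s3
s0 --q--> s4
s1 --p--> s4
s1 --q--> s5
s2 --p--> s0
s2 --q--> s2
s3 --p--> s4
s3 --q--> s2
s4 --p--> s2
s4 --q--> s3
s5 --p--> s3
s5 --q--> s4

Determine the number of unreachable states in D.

2

Starting at s4 and following transitions, the reachable set is {s0, s2, s3, s4}. That leaves s1, s5 unreachable — 2 in total.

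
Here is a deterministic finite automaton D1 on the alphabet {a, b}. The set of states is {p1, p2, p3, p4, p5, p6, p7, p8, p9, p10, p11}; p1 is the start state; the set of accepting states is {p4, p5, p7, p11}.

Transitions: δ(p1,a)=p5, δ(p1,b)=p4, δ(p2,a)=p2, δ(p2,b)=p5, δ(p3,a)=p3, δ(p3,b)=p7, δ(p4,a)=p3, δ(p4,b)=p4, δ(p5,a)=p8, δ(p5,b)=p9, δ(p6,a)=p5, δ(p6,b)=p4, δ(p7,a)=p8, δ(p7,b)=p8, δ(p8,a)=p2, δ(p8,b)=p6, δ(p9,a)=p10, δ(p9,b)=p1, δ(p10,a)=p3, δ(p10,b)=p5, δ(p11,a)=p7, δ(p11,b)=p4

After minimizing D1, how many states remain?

States {p11} cannot be reached from the start state, so discard them.
Start with accepting vs non-accepting: {p4,p5,p7} | {p1,p2,p3,p6,p8,p9,p10}.
Split {p4,p5,p7} by δ(·,b) → {p5,p7} and {p4}.
Refine {p1,p2,p3,p6,p8,p9,p10} on symbol a: members go to different blocks, giving {p2,p3,p8,p9,p10} and {p1,p6}.
Split {p2,p3,p8,p9,p10} by δ(·,b) → {p2,p3,p10} and {p8,p9}.
No further refinement is possible. Final partition (5 blocks): {p5,p7} | {p2,p3,p10} | {p4} | {p1,p6} | {p8,p9}.

5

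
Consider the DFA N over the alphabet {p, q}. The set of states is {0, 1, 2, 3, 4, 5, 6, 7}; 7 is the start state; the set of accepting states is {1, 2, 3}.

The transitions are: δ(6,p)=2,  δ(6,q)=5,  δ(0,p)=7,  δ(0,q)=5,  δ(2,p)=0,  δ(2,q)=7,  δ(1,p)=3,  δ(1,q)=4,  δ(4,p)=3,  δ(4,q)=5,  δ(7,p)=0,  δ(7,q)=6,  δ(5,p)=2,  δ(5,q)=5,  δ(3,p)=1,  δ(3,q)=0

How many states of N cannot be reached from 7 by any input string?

3

No path from 7 leads to 1, 3, 4; the other 5 states are all reachable.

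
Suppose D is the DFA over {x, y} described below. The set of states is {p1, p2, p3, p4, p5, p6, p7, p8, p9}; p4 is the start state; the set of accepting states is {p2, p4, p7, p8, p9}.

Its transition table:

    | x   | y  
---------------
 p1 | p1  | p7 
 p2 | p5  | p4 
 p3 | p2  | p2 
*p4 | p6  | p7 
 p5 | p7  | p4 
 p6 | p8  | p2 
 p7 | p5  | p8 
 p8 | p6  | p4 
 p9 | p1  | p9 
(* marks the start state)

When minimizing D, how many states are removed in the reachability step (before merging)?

BFS from p4 reaches {p2, p4, p5, p6, p7, p8}; the 3 state(s) p1, p3, p9 are never visited.

3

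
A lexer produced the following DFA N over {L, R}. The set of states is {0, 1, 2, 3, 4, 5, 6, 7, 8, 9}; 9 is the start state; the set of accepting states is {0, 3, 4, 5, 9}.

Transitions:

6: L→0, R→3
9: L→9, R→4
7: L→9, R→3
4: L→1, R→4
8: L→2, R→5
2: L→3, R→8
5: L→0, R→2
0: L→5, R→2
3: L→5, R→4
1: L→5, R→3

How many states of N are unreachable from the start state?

Starting at 9 and following transitions, the reachable set is {0, 1, 2, 3, 4, 5, 8, 9}. That leaves 6, 7 unreachable — 2 in total.

2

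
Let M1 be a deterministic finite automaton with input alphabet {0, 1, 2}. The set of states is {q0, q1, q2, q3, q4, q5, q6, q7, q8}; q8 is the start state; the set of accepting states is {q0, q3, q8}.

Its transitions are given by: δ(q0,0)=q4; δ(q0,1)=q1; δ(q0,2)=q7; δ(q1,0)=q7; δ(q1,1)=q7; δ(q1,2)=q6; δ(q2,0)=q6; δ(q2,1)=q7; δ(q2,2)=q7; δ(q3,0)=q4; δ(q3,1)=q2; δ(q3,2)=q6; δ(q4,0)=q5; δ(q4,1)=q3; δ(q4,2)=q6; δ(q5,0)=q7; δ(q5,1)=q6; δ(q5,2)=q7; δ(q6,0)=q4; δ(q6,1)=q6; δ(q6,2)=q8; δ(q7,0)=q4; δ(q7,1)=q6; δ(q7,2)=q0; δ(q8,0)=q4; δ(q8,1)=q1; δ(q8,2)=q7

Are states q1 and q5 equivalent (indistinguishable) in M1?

Every state is reachable, so we keep all 9.
Start with accepting vs non-accepting: {q0,q3,q8} | {q1,q2,q4,q5,q6,q7}.
On input 1, block {q1,q2,q4,q5,q6,q7} splits into {q1,q2,q5,q6,q7} and {q4}.
Refine {q1,q2,q5,q6,q7} on symbol 0: members go to different blocks, giving {q1,q2,q5} and {q6,q7}.
No further refinement is possible. Final partition (4 blocks): {q0,q3,q8} | {q1,q2,q5} | {q4} | {q6,q7}.
q1 and q5 lie in the same block of the stable partition, so they are equivalent — no string distinguishes them.

Yes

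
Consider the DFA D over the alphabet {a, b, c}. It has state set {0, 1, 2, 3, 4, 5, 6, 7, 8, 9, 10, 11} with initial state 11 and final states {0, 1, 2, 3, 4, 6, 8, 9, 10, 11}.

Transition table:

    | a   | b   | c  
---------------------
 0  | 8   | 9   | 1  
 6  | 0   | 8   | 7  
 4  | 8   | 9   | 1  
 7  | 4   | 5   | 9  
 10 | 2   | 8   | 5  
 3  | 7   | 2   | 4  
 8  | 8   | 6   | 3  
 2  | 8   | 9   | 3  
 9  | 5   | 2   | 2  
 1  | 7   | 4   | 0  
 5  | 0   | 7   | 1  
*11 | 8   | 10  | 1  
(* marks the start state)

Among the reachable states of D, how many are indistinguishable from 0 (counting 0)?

3

All states are reachable from the start state.
Initial partition by acceptance: {0,1,2,3,4,6,8,9,10,11} | {5,7}.
Split {0,1,2,3,4,6,8,9,10,11} by δ(·,a) → {0,2,4,6,8,10,11} and {1,3,9}.
Refine {0,2,4,6,8,10,11} on symbol b: members go to different blocks, giving {6,8,10,11} and {0,2,4}.
Split {6,8,10,11} by δ(·,a) → {6,10} and {8,11}.
The partition is now stable with 5 blocks: {6,10} | {5,7} | {1,3,9} | {0,2,4} | {8,11}.
The equivalence class containing 0 is {0,2,4}, of size 3.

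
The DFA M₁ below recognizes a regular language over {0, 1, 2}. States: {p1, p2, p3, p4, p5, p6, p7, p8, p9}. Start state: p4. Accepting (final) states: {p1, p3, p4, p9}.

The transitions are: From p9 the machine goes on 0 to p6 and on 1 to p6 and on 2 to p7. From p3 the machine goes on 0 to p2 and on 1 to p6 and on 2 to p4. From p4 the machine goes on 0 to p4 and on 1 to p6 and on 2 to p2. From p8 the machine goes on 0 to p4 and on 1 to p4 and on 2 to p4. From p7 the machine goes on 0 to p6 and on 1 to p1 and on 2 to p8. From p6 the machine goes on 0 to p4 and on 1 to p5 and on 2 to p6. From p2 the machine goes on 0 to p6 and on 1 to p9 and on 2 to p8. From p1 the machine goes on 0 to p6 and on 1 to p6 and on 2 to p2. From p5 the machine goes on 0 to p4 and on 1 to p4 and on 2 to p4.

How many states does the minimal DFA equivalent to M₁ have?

5

States {p3} cannot be reached from the start state, so discard them.
P0 = {p1,p4,p9} | {p2,p5,p6,p7,p8}.
Split {p1,p4,p9} by δ(·,0) → {p1,p9} and {p4}.
On input 0, block {p2,p5,p6,p7,p8} splits into {p5,p6,p8} and {p2,p7}.
On input 1, block {p5,p6,p8} splits into {p5,p8} and {p6}.
Stable partition: {p1,p9} | {p5,p8} | {p4} | {p2,p7} | {p6} — 5 equivalence classes.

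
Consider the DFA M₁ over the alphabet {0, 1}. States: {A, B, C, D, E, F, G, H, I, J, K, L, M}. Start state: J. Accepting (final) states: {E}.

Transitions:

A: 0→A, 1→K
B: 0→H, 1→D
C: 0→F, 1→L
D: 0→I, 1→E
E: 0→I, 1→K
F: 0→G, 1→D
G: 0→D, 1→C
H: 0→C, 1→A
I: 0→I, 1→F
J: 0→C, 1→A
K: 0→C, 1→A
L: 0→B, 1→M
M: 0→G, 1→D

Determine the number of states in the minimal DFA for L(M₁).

10

Every state is reachable, so we keep all 13.
P0 = {E} | {A,B,C,D,F,G,H,I,J,K,L,M}.
Refine {A,B,C,D,F,G,H,I,J,K,L,M} on symbol 1: members go to different blocks, giving {A,B,C,F,G,H,I,J,K,L,M} and {D}.
On input 0, block {A,B,C,F,G,H,I,J,K,L,M} splits into {A,B,C,F,H,I,J,K,L,M} and {G}.
On input 0, block {A,B,C,F,H,I,J,K,L,M} splits into {A,B,C,H,I,J,K,L} and {F,M}.
Refine {A,B,C,H,I,J,K,L} on symbol 0: members go to different blocks, giving {A,B,H,I,J,K,L} and {C}.
Split {A,B,H,I,J,K,L} by δ(·,0) → {A,B,I,L} and {H,J,K}.
On input 0, block {A,B,I,L} splits into {A,I,L} and {B}.
Split {A,I,L} by δ(·,0) → {A,I} and {L}.
On input 1, block {A,I} splits into {A} and {I}.
Stable partition: {E} | {A} | {D} | {G} | {F,M} | {C} | {H,J,K} | {B} | {L} | {I} — 10 equivalence classes.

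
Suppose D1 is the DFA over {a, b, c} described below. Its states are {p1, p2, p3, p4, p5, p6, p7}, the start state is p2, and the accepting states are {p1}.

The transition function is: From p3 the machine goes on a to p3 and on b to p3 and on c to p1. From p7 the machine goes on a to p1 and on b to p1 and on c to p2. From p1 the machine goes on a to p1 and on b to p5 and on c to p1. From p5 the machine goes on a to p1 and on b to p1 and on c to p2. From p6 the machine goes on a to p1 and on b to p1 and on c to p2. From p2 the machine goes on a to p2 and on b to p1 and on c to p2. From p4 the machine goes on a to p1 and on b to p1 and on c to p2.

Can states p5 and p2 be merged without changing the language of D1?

First remove the unreachable states {p3,p4,p6,p7}; 3 states remain.
P0 = {p1} | {p2,p5}.
Refine {p2,p5} on symbol a: members go to different blocks, giving {p2} and {p5}.
The partition is now stable with 3 blocks: {p1} | {p2} | {p5}.
p5 and p2 end up in different blocks, so they are distinguishable. For instance, the string 'a' is accepted from only p5.

No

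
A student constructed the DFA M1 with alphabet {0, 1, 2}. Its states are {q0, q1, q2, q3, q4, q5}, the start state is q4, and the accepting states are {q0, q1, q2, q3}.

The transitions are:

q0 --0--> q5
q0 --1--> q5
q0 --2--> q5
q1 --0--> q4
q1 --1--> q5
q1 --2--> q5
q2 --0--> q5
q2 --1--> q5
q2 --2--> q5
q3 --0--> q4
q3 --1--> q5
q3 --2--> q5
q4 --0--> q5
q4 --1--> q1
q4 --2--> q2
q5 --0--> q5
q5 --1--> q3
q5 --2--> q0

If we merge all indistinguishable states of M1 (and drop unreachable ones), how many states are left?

All states are reachable from the start state.
Initial partition by acceptance: {q0,q1,q2,q3} | {q4,q5}.
The partition is now stable with 2 blocks: {q0,q1,q2,q3} | {q4,q5}.

2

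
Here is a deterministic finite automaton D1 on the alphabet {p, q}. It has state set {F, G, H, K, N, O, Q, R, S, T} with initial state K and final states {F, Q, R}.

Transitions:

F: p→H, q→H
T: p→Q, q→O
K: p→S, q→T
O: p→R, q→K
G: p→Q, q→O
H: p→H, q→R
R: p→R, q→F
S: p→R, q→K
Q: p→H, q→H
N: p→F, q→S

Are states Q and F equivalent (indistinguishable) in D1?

Yes

States {G,N} cannot be reached from the start state, so discard them.
Start with accepting vs non-accepting: {F,Q,R} | {H,K,O,S,T}.
Split {F,Q,R} by δ(·,p) → {F,Q} and {R}.
Split {H,K,O,S,T} by δ(·,p) → {H,K} and {O,S} and {T}.
Split {H,K} by δ(·,p) → {K} and {H}.
Stable partition: {F,Q} | {K} | {R} | {O,S} | {T} | {H} — 6 equivalence classes.
Q and F lie in the same block of the stable partition, so they are equivalent — no string distinguishes them.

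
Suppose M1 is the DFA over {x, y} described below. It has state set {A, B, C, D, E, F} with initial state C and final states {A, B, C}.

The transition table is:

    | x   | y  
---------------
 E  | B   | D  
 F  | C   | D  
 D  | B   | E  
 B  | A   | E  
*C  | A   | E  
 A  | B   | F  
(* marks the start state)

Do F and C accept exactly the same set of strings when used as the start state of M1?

No

Every state is reachable, so we keep all 6.
Start with accepting vs non-accepting: {A,B,C} | {D,E,F}.
The partition is now stable with 2 blocks: {A,B,C} | {D,E,F}.
F and C end up in different blocks, so they are distinguishable. For instance, the string 'ε' is accepted from only C.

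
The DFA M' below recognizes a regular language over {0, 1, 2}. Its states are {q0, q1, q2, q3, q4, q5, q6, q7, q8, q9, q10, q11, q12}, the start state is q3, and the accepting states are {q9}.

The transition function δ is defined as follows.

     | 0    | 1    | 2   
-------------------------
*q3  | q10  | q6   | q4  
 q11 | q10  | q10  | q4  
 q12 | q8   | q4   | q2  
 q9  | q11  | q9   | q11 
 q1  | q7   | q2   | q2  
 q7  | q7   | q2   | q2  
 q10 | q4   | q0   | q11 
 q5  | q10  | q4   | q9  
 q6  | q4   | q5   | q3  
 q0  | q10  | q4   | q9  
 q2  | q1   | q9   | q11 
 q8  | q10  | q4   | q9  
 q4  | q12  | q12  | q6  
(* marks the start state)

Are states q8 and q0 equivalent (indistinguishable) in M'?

Yes

All states are reachable from the start state.
Start with accepting vs non-accepting: {q9} | {q0,q1,q2,q3,q4,q5,q6,q7,q8,q10,q11,q12}.
Split {q0,q1,q2,q3,q4,q5,q6,q7,q8,q10,q11,q12} by δ(·,1) → {q0,q1,q3,q4,q5,q6,q7,q8,q10,q11,q12} and {q2}.
Refine {q0,q1,q3,q4,q5,q6,q7,q8,q10,q11,q12} on symbol 1: members go to different blocks, giving {q0,q3,q4,q5,q6,q8,q10,q11,q12} and {q1,q7}.
On input 2, block {q0,q3,q4,q5,q6,q8,q10,q11,q12} splits into {q3,q4,q6,q10,q11} and {q0,q5,q8} and {q12}.
Refine {q3,q4,q6,q10,q11} on symbol 0: members go to different blocks, giving {q3,q6,q10,q11} and {q4}.
Refine {q3,q6,q10,q11} on symbol 0: members go to different blocks, giving {q3,q11} and {q6,q10}.
The partition is now stable with 8 blocks: {q9} | {q3,q11} | {q2} | {q1,q7} | {q0,q5,q8} | {q12} | {q4} | {q6,q10}.
q8 and q0 lie in the same block of the stable partition, so they are equivalent — no string distinguishes them.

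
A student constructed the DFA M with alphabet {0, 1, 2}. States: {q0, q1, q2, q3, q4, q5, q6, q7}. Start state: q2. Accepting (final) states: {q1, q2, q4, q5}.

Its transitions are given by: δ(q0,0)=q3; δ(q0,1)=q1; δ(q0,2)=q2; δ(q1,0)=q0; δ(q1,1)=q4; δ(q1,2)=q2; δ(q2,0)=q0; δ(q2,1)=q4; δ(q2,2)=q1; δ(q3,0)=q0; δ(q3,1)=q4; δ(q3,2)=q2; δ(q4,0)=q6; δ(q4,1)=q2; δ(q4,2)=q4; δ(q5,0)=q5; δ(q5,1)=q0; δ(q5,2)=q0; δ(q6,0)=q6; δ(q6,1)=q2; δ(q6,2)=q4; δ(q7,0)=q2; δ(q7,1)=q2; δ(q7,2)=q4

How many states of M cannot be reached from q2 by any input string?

BFS from q2 reaches {q0, q1, q2, q3, q4, q6}; the 2 state(s) q5, q7 are never visited.

2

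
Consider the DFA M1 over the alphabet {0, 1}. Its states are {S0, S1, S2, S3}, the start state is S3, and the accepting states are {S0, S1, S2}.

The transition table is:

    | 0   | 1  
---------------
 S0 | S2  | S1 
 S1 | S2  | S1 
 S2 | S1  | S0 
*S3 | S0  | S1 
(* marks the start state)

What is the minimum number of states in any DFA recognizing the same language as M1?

Every state is reachable, so we keep all 4.
Start with accepting vs non-accepting: {S0,S1,S2} | {S3}.
The partition is now stable with 2 blocks: {S0,S1,S2} | {S3}.

2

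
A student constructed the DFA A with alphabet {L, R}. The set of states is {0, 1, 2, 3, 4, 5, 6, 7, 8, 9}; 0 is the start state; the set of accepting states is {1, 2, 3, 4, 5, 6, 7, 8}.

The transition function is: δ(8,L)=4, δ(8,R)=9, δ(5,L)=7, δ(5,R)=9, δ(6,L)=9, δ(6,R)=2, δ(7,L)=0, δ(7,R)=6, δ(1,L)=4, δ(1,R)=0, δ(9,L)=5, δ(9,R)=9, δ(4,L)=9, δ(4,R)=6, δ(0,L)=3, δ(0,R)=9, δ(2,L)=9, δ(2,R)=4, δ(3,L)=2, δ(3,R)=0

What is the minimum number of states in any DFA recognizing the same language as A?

3

First remove the unreachable states {1,8}; 8 states remain.
Initial partition by acceptance: {2,3,4,5,6,7} | {0,9}.
Split {2,3,4,5,6,7} by δ(·,L) → {2,4,6,7} and {3,5}.
Stable partition: {2,4,6,7} | {0,9} | {3,5} — 3 equivalence classes.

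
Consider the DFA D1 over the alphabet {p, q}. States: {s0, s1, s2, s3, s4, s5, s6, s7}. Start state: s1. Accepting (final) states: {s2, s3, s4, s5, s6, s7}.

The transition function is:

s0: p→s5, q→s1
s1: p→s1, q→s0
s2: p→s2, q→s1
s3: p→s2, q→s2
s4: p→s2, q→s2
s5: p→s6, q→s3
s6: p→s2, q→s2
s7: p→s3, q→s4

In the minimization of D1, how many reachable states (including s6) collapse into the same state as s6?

Reachable states from the start: {s0,s1,s2,s3,s5,s6}. Unreachable: {s4,s7} — drop them.
P0 = {s2,s3,s5,s6} | {s0,s1}.
Split {s2,s3,s5,s6} by δ(·,q) → {s3,s5,s6} and {s2}.
On input p, block {s3,s5,s6} splits into {s3,s6} and {s5}.
Split {s0,s1} by δ(·,p) → {s0} and {s1}.
The partition is now stable with 5 blocks: {s3,s6} | {s0} | {s2} | {s5} | {s1}.
The equivalence class containing s6 is {s3,s6}, of size 2.

2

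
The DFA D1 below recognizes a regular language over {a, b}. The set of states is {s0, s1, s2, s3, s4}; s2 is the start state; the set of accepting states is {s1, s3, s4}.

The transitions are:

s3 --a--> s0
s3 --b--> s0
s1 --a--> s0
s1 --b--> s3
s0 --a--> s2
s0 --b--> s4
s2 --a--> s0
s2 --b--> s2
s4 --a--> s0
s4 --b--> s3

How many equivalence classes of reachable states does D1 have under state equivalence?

4

Reachable states from the start: {s0,s2,s3,s4}. Unreachable: {s1} — drop them.
Initial partition by acceptance: {s3,s4} | {s0,s2}.
Refine {s3,s4} on symbol b: members go to different blocks, giving {s3} and {s4}.
On input b, block {s0,s2} splits into {s0} and {s2}.
Stable partition: {s3} | {s0} | {s4} | {s2} — 4 equivalence classes.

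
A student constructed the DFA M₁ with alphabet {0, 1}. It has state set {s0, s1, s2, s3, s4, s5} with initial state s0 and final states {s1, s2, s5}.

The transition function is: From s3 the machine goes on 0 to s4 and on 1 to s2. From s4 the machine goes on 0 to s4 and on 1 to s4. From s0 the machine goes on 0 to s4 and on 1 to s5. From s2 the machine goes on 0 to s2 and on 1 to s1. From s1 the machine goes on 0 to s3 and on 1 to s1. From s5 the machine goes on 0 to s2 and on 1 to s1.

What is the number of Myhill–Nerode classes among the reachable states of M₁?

4

Start with accepting vs non-accepting: {s1,s2,s5} | {s0,s3,s4}.
Split {s1,s2,s5} by δ(·,0) → {s2,s5} and {s1}.
Split {s0,s3,s4} by δ(·,1) → {s0,s3} and {s4}.
The partition is now stable with 4 blocks: {s2,s5} | {s0,s3} | {s1} | {s4}.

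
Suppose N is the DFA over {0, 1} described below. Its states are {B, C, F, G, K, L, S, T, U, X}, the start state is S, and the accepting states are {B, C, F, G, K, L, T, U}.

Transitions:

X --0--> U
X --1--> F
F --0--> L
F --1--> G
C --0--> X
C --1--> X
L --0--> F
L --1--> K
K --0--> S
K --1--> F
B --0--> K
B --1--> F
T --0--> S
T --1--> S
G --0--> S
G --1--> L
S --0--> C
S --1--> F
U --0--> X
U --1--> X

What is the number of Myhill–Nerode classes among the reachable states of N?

4

Reachable states from the start: {C,F,G,K,L,S,U,X}. Unreachable: {B,T} — drop them.
P0 = {C,F,G,K,L,U} | {S,X}.
On input 0, block {C,F,G,K,L,U} splits into {C,G,K,U} and {F,L}.
Refine {C,G,K,U} on symbol 1: members go to different blocks, giving {C,U} and {G,K}.
Stable partition: {C,U} | {S,X} | {F,L} | {G,K} — 4 equivalence classes.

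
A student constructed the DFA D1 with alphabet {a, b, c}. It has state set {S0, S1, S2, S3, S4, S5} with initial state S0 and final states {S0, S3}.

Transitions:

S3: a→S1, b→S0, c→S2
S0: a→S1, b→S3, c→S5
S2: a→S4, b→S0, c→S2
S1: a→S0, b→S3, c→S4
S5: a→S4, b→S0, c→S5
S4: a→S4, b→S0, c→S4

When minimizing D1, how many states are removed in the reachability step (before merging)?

0

Exploring from S0, all states are eventually visited, so none are unreachable.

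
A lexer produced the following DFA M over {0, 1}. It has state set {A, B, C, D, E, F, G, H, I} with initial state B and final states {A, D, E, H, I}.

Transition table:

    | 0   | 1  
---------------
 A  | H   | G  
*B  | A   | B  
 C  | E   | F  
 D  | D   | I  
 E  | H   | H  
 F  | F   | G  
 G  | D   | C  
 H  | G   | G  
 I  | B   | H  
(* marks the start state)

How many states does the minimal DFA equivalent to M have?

Every state is reachable, so we keep all 9.
Initial partition by acceptance: {A,D,E,H,I} | {B,C,F,G}.
On input 0, block {A,D,E,H,I} splits into {A,D,E} and {H,I}.
Refine {A,D,E} on symbol 0: members go to different blocks, giving {A,E} and {D}.
Refine {A,E} on symbol 1: members go to different blocks, giving {A} and {E}.
On input 0, block {B,C,F,G} splits into {B} and {C} and {F} and {G}.
Refine {H,I} on symbol 0: members go to different blocks, giving {H} and {I}.
No further refinement is possible. Final partition (9 blocks): {A} | {B} | {H} | {D} | {E} | {C} | {F} | {G} | {I}.

9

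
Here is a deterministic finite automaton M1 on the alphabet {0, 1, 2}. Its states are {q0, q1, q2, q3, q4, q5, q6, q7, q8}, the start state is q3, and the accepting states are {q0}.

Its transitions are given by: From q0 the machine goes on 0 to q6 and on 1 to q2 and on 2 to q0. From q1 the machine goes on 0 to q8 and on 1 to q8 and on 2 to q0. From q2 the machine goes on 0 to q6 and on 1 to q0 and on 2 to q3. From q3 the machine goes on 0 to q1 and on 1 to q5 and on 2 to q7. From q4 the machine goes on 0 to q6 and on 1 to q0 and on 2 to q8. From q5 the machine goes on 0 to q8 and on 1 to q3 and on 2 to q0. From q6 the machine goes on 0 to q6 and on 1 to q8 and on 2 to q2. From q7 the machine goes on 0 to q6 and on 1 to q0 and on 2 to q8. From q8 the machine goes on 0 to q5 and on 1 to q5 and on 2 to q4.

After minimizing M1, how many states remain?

5

Every state is reachable, so we keep all 9.
Start with accepting vs non-accepting: {q0} | {q1,q2,q3,q4,q5,q6,q7,q8}.
Refine {q1,q2,q3,q4,q5,q6,q7,q8} on symbol 1: members go to different blocks, giving {q1,q3,q5,q6,q8} and {q2,q4,q7}.
On input 2, block {q1,q3,q5,q6,q8} splits into {q3,q6,q8} and {q1,q5}.
Refine {q3,q6,q8} on symbol 0: members go to different blocks, giving {q3,q8} and {q6}.
No further refinement is possible. Final partition (5 blocks): {q0} | {q3,q8} | {q2,q4,q7} | {q1,q5} | {q6}.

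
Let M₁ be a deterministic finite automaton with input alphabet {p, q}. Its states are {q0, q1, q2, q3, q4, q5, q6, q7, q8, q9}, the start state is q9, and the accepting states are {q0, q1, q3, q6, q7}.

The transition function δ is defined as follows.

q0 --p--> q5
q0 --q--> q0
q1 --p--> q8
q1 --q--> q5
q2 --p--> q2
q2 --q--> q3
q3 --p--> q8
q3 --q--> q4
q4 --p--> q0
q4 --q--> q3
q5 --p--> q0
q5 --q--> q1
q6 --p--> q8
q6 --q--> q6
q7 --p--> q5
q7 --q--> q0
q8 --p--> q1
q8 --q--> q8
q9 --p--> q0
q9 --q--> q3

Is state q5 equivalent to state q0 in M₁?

Reachable states from the start: {q0,q1,q3,q4,q5,q8,q9}. Unreachable: {q2,q6,q7} — drop them.
Start with accepting vs non-accepting: {q0,q1,q3} | {q4,q5,q8,q9}.
Split {q0,q1,q3} by δ(·,q) → {q1,q3} and {q0}.
Split {q4,q5,q8,q9} by δ(·,p) → {q4,q5,q9} and {q8}.
No further refinement is possible. Final partition (4 blocks): {q1,q3} | {q4,q5,q9} | {q0} | {q8}.
q5 and q0 end up in different blocks, so they are distinguishable. For instance, the string 'ε' is accepted from only q0.

No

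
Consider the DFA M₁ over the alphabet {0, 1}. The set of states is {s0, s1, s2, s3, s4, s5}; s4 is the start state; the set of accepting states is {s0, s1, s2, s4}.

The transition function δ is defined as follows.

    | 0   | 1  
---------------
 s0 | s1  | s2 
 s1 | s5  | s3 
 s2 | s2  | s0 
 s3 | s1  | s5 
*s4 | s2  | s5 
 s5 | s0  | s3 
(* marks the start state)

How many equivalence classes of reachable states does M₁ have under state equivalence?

6

All states are reachable from the start state.
Start with accepting vs non-accepting: {s0,s1,s2,s4} | {s3,s5}.
Refine {s0,s1,s2,s4} on symbol 0: members go to different blocks, giving {s0,s2,s4} and {s1}.
Refine {s0,s2,s4} on symbol 0: members go to different blocks, giving {s2,s4} and {s0}.
Refine {s2,s4} on symbol 1: members go to different blocks, giving {s2} and {s4}.
On input 0, block {s3,s5} splits into {s3} and {s5}.
The partition is now stable with 6 blocks: {s2} | {s3} | {s1} | {s0} | {s4} | {s5}.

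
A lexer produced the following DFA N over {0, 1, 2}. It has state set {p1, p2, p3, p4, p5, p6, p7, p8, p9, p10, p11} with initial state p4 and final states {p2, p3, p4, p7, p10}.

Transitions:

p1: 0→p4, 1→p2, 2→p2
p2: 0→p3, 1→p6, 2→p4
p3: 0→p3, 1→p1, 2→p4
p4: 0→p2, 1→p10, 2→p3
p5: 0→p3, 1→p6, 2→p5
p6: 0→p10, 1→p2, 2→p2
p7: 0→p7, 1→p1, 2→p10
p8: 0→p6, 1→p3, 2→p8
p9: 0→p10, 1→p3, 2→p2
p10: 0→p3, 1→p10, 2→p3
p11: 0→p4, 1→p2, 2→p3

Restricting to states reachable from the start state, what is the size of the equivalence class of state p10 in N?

Reachable states from the start: {p1,p2,p3,p4,p6,p10}. Unreachable: {p5,p7,p8,p9,p11} — drop them.
Initial partition by acceptance: {p2,p3,p4,p10} | {p1,p6}.
Split {p2,p3,p4,p10} by δ(·,1) → {p2,p3} and {p4,p10}.
No further refinement is possible. Final partition (3 blocks): {p2,p3} | {p1,p6} | {p4,p10}.
The equivalence class containing p10 is {p4,p10}, of size 2.

2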